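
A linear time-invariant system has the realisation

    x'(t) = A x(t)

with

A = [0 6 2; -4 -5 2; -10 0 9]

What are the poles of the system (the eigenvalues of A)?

det(sI - A) = s^3 - (tr A)s^2 + (M11 + M22 + M33)s - det A, where Mii is the 2×2 principal minor of A obtained by deleting row i and column i.
tr A = 0 + (-5) + 9 = 4; M11 = (-5)·9 - 2·0 = -45 - 0 = -45; M22 = 0·9 - 2·(-10) = 0 - (-20) = 20; M33 = 0·(-5) - 6·(-4) = 0 - (-24) = 24; sum of minors = -1.
det A = 0·((-5)·9 - 2·0) - 6·((-4)·9 - 2·(-10)) + 2·((-4)·0 - (-5)·(-10)) = 0·(-45) - 6·(-16) + 2·(-50) = -4.
So p(s) = det(sI - A) = s^3 - 4s^2 - s + 4.
Rational-root test: any integer root divides 4. Testing small divisors, s = -1 works: p(-1) = -1 + (-4) + 1 + 4 = 0, so (s + 1) is a factor.
Dividing, p(s) = (s + 1)(s^2 - 5s + 4).
Factor s^2 - 5s + 4: two numbers with sum 5 and product 4 are 4 and 1, so s^2 - 5s + 4 = (s - 4)(s - 1).
Hence p(s) = (s - 4) (s - 1) (s + 1), with roots -1, 1, 4.
At least one eigenvalue has non-negative real part, so the system is not asymptotically stable.

-1, 1, 4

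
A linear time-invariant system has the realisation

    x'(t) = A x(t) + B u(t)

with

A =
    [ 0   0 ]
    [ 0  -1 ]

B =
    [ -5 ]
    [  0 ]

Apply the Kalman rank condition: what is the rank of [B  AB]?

AB = [[0], [0]]
Controllability matrix C = [B  AB] = [[-5, 0], [0, 0]]
Every column of C is a scalar multiple of column 1 = [-5, 0] (multipliers 1, 0), so the columns span a one-dimensional space.
C ≠ 0, hence rank(C) = 1.
rank(C) = 1 < n = 2, so the pair (A, B) is not completely controllable.

1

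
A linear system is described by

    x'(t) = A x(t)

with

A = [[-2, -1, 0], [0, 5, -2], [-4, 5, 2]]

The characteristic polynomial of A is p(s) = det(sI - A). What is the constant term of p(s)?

48

Expand det(sI - A) for the 3×3 matrix.
p(s) = s^3 - 5s^2 + 6s + 48.
(Check: constant term = det(-A) = (-1)^3 det A = 48; coefficient of s^2 = -tr A = -5.)
The constant term is 48.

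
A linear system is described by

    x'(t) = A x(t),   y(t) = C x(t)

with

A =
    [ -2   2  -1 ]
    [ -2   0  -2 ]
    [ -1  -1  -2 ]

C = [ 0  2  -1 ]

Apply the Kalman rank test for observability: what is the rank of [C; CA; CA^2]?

2

CA = [[-3, 1, -2]]
CA^2 = [[6, -4, 5]]
Observability matrix O = [C; CA; CA^2] = [[0, 2, -1], [-3, 1, -2], [6, -4, 5]]
The columns c1, c2, c3 of O are linearly dependent: -c1 + c2 + 2·c3 = 0 (check each entry), so rank(O) ≤ 2.
The 2×2 minor from rows 1, 2, columns 1, 2 is 0·1 - 2·(-3) = 0 - (-6) = 6 ≠ 0, so rank(O) = 2.
rank(O) = 2 < n = 3, so the pair (A, C) is not completely observable.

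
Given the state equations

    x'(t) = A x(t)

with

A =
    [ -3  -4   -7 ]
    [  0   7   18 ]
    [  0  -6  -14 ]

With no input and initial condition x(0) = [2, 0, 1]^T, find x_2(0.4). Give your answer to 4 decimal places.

1.8840

det(sI - A) = s^3 - (tr A)s^2 + (M11 + M22 + M33)s - det A, where Mii is the 2×2 principal minor of A obtained by deleting row i and column i.
tr A = (-3) + 7 + (-14) = -10; M11 = 7·(-14) - 18·(-6) = -98 - (-108) = 10; M22 = (-3)·(-14) - (-7)·0 = 42 - 0 = 42; M33 = (-3)·7 - (-4)·0 = -21 - 0 = -21; sum of minors = 31.
det A = (-3)·(7·(-14) - 18·(-6)) - (-4)·(0·(-14) - 18·0) + (-7)·(0·(-6) - 7·0) = (-3)·10 - (-4)·0 + (-7)·0 = -30.
So p(s) = det(sI - A) = s^3 + 10s^2 + 31s + 30.
Rational-root test: any integer root divides 30. Testing small divisors, s = -2 works: p(-2) = -8 + 40 + (-62) + 30 = 0, so (s + 2) is a factor.
Dividing, p(s) = (s + 2)(s^2 + 8s + 15).
Factor s^2 + 8s + 15: two numbers with sum -8 and product 15 are -3 and -5, so s^2 + 8s + 15 = (s + 3)(s + 5).
Hence p(s) = (s + 2) (s + 3) (s + 5), with roots -5, -3, -2.
The eigenvalues -5, -3, -2 are distinct and real, so A is diagonalisable and x(t) = e^{At} x(0) = V diag(e^{λ_i t}) V^{-1} x(0), where the columns of V are the eigenvectors.
λ = -5: A - (-5)I = [[2, -4, -7], [0, 12, 18], [0, -6, -9]]. v must be orthogonal to every row; (row 1) × (row 2) = [12, -36, 24], so take v_1 = [-1, 3, -2]^T.
λ = -3: A - (-3)I = [[0, -4, -7], [0, 10, 18], [0, -6, -11]]. v must be orthogonal to every row; (row 1) × (row 2) = [-2, 0, 0], so take v_2 = [1, 0, 0]^T.
λ = -2: A - (-2)I = [[-1, -4, -7], [0, 9, 18], [0, -6, -12]]. v must be orthogonal to every row; (row 1) × (row 2) = [-9, 18, -9], so take v_3 = [1, -2, 1]^T.
V = [v_1 v_2 v_3] = [[-1, 1, 1], [3, 0, -2], [-2, 0, 1]] has det V = 1, so V^{-1} = adj(V)/det V = [[0, -1, -2], [1, 1, 1], [0, -2, -3]].
Modal coordinates z(0) = V^{-1} x(0): 0·2 + (-1)·0 + (-2)·1 = -2; 1·2 + 1·0 + 1·1 = 3; 0·2 + (-2)·0 + (-3)·1 = -3; so z(0) = [-2, 3, -3]^T.
x_2(t) = Σ_i (v_i)_2 · z_i(0) · e^{λ_i t} (row 2 of V times the modal terms).
x_2(0.4) = 3·(-2)·e^{-5·0.4} + 0·3·e^{-3·0.4} + (-2)·(-3)·e^{-2·0.4} = (-6)·0.135335 + 0·0.301194 + 6·0.449329 = 1.8840.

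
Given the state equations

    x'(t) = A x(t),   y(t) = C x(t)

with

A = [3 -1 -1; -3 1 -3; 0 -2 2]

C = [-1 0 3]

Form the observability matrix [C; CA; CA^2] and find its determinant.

282

CA = [[-3, -5, 7]]
CA^2 = [[6, -16, 32]]
Observability matrix O = [C; CA; CA^2] = [[-1, 0, 3], [-3, -5, 7], [6, -16, 32]]
Expanding along the first row, det(O) = (-1)·((-5)·32 - 7·(-16)) - 0·((-3)·32 - 7·6) + 3·((-3)·(-16) - (-5)·6) = (-1)·(-48) - 0·(-138) + 3·78 = 282
Since det(O) ≠ 0, rank(O) = 3 and the system is completely observable.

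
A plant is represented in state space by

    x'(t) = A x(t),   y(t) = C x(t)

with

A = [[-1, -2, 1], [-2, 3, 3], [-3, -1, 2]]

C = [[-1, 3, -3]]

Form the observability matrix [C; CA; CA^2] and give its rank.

CA = [[4, 14, 2]]
CA^2 = [[-38, 32, 50]]
Observability matrix O = [C; CA; CA^2] = [[-1, 3, -3], [4, 14, 2], [-38, 32, 50]]
det(O) = (-1)·(14·50 - 2·32) - 3·(4·50 - 2·(-38)) + (-3)·(4·32 - 14·(-38)) = (-1)·636 - 3·276 + (-3)·660 = -3444 ≠ 0, so rank(O) = 3.
rank(O) = 3 = n, so the pair (A, C) is completely observable.

3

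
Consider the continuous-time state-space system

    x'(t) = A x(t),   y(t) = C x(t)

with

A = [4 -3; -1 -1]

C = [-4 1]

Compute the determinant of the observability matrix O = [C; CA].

CA = [[-17, 11]]
Observability matrix O = [C; CA] = [[-4, 1], [-17, 11]]
det(O) = (-4)·11 - 1·(-17) = -44 - (-17) = -27
Since det(O) ≠ 0, rank(O) = 2 and the system is completely observable.

-27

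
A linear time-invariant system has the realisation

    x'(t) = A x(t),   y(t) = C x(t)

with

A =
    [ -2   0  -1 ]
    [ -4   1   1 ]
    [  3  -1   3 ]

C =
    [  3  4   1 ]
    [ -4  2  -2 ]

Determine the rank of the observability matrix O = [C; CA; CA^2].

3

CA = [[-19, 3, 4], [-6, 4, 0]]
CA^2 = [[38, -1, 34], [-4, 4, 10]]
Observability matrix O = [C; CA; CA^2] = [[3, 4, 1], [-4, 2, -2], [-19, 3, 4], [-6, 4, 0], [38, -1, 34], [-4, 4, 10]]
Take the 3×3 submatrix of O formed by rows 1, 2, 3: [[3, 4, 1], [-4, 2, -2], [-19, 3, 4]]. Its determinant is 3·(2·4 - (-2)·3) - 4·((-4)·4 - (-2)·(-19)) + 1·((-4)·3 - 2·(-19)) = 3·14 - 4·(-54) + 1·26 = 284 ≠ 0.
So rank(O) ≥ 3; since O has 3 columns, rank(O) = 3.
rank(O) = 3 = n, so the pair (A, C) is completely observable.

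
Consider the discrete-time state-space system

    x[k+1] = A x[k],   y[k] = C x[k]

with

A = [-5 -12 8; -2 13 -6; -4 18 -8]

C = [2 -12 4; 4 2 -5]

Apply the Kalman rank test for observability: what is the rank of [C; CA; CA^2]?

2

CA = [[-2, -108, 56], [-4, -112, 60]]
CA^2 = [[2, -372, 184], [4, -328, 160]]
Observability matrix O = [C; CA; CA^2] = [[2, -12, 4], [4, 2, -5], [-2, -108, 56], [-4, -112, 60], [2, -372, 184], [4, -328, 160]]
The columns c1, c2, c3 of O are linearly dependent: 2·c1 + c2 + 2·c3 = 0 (check each entry), so rank(O) ≤ 2.
The 2×2 minor from rows 1, 2, columns 1, 2 is 2·2 - (-12)·4 = 4 - (-48) = 52 ≠ 0, so rank(O) = 2.
rank(O) = 2 < n = 3, so the pair (A, C) is not completely observable.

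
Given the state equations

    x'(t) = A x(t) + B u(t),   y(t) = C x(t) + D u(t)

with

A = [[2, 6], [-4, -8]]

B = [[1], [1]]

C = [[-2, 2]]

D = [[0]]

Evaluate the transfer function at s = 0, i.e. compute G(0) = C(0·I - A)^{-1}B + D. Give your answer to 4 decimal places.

-5.0000

G(0) = C(-A)^{-1}B + D = -C A^{-1} B + D.
det A = 8, so A^{-1} = (1/8)·adj(A) = [[-1, -3/4], [1/2, 1/4]]
A^{-1} B = [-7/4, 3/4]^T
C A^{-1} B = 5
G(0) = D - C A^{-1} B = 0 - (5) = -5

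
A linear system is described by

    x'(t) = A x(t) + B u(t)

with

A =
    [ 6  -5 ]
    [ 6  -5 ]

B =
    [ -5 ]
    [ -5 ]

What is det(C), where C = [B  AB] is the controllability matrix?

0

AB = [[-5], [-5]]
Controllability matrix C = [B  AB] = [[-5, -5], [-5, -5]]
det(C) = (-5)·(-5) - (-5)·(-5) = 25 - 25 = 0
Since det(C) = 0, rank(C) < 2 and the system is not completely controllable.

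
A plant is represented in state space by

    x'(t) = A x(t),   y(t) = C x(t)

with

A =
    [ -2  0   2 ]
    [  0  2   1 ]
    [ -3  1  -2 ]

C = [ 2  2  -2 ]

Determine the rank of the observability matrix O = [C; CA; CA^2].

3

CA = [[2, 2, 10]]
CA^2 = [[-34, 14, -14]]
Observability matrix O = [C; CA; CA^2] = [[2, 2, -2], [2, 2, 10], [-34, 14, -14]]
det(O) = 2·(2·(-14) - 10·14) - 2·(2·(-14) - 10·(-34)) + (-2)·(2·14 - 2·(-34)) = 2·(-168) - 2·312 + (-2)·96 = -1152 ≠ 0, so rank(O) = 3.
rank(O) = 3 = n, so the pair (A, C) is completely observable.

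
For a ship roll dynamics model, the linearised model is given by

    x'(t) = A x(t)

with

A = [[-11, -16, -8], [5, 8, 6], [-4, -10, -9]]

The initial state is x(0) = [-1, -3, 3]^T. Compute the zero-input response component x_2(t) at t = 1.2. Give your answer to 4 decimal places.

-0.3571

det(sI - A) = s^3 - (tr A)s^2 + (M11 + M22 + M33)s - det A, where Mii is the 2×2 principal minor of A obtained by deleting row i and column i.
tr A = (-11) + 8 + (-9) = -12; M11 = 8·(-9) - 6·(-10) = -72 - (-60) = -12; M22 = (-11)·(-9) - (-8)·(-4) = 99 - 32 = 67; M33 = (-11)·8 - (-16)·5 = -88 - (-80) = -8; sum of minors = 47.
det A = (-11)·(8·(-9) - 6·(-10)) - (-16)·(5·(-9) - 6·(-4)) + (-8)·(5·(-10) - 8·(-4)) = (-11)·(-12) - (-16)·(-21) + (-8)·(-18) = -60.
So p(s) = det(sI - A) = s^3 + 12s^2 + 47s + 60.
Rational-root test: any integer root divides 60. Testing small divisors, s = -3 works: p(-3) = -27 + 108 + (-141) + 60 = 0, so (s + 3) is a factor.
Dividing, p(s) = (s + 3)(s^2 + 9s + 20).
Factor s^2 + 9s + 20: two numbers with sum -9 and product 20 are -4 and -5, so s^2 + 9s + 20 = (s + 4)(s + 5).
Hence p(s) = (s + 3) (s + 4) (s + 5), with roots -5, -4, -3.
The eigenvalues -5, -4, -3 are distinct and real, so A is diagonalisable and x(t) = e^{At} x(0) = V diag(e^{λ_i t}) V^{-1} x(0), where the columns of V are the eigenvectors.
λ = -5: A - (-5)I = [[-6, -16, -8], [5, 13, 6], [-4, -10, -4]]. v must be orthogonal to every row; (row 1) × (row 2) = [8, -4, 2], so take v_1 = [4, -2, 1]^T.
λ = -4: A - (-4)I = [[-7, -16, -8], [5, 12, 6], [-4, -10, -5]]. v must be orthogonal to every row; (row 1) × (row 2) = [0, 2, -4], so take v_2 = [0, 1, -2]^T.
λ = -3: A - (-3)I = [[-8, -16, -8], [5, 11, 6], [-4, -10, -6]]. v must be orthogonal to every row; (row 1) × (row 2) = [-8, 8, -8], so take v_3 = [1, -1, 1]^T.
V = [v_1 v_2 v_3] = [[4, 0, 1], [-2, 1, -1], [1, -2, 1]] has det V = -1, so V^{-1} = adj(V)/det V = [[1, 2, 1], [-1, -3, -2], [-3, -8, -4]].
Modal coordinates z(0) = V^{-1} x(0): 1·(-1) + 2·(-3) + 1·3 = -4; (-1)·(-1) + (-3)·(-3) + (-2)·3 = 4; (-3)·(-1) + (-8)·(-3) + (-4)·3 = 15; so z(0) = [-4, 4, 15]^T.
x_2(t) = Σ_i (v_i)_2 · z_i(0) · e^{λ_i t} (row 2 of V times the modal terms).
x_2(1.2) = (-2)·(-4)·e^{-5·1.2} + 1·4·e^{-4·1.2} + (-1)·15·e^{-3·1.2} = 8·0.002479 + 4·0.008230 + (-15)·0.027324 = -0.3571.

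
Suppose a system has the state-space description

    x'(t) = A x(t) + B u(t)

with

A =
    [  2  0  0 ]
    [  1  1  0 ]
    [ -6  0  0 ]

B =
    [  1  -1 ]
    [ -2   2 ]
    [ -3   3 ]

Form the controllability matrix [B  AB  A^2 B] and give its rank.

AB = [[2, -2], [-1, 1], [-6, 6]]
A^2B = [[4, -4], [1, -1], [-12, 12]]
Controllability matrix C = [B  AB  A^2B] = [[1, -1, 2, -2, 4, -4], [-2, 2, -1, 1, 1, -1], [-3, 3, -6, 6, -12, 12]]
The rows r1, r2, r3 of C are linearly dependent: 3·r1 + r3 = 0 (check each entry), so rank(C) ≤ 2.
The 2×2 minor from rows 1, 2, columns 1, 3 is 1·(-1) - 2·(-2) = -1 - (-4) = 3 ≠ 0, so rank(C) = 2.
rank(C) = 2 < n = 3, so the pair (A, B) is not completely controllable.

2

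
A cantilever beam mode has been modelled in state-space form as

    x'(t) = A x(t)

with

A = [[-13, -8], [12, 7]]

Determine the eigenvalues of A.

det(sI - A) = s^2 - (tr A)s + det A, with tr A = (-13) + 7 = -6 and det A = (-13)·7 - (-8)·12 = -91 - (-96) = 5.
So p(s) = det(sI - A) = s^2 + 6s + 5.
Factor s^2 + 6s + 5: two numbers with sum -6 and product 5 are -1 and -5, so s^2 + 6s + 5 = (s + 1)(s + 5).
Hence p(s) = (s + 1) (s + 5), with roots -5, -1.
All eigenvalues have negative real part, so the system is asymptotically stable.

-5, -1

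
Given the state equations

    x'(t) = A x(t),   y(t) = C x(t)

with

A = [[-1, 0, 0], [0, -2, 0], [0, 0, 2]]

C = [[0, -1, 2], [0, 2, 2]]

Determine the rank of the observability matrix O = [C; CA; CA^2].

2

CA = [[0, 2, 4], [0, -4, 4]]
CA^2 = [[0, -4, 8], [0, 8, 8]]
Observability matrix O = [C; CA; CA^2] = [[0, -1, 2], [0, 2, 2], [0, 2, 4], [0, -4, 4], [0, -4, 8], [0, 8, 8]]
Column 1 of O is identically zero, so rank(O) ≤ 2.
The 2×2 minor from rows 1, 2, columns 2, 3 is (-1)·2 - 2·2 = -2 - 4 = -6 ≠ 0, so rank(O) = 2.
rank(O) = 2 < n = 3, so the pair (A, C) is not completely observable.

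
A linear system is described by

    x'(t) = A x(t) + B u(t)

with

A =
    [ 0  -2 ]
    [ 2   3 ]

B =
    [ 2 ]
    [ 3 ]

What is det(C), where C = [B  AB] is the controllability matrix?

AB = [[-6], [13]]
Controllability matrix C = [B  AB] = [[2, -6], [3, 13]]
det(C) = 2·13 - (-6)·3 = 26 - (-18) = 44
Since det(C) ≠ 0, rank(C) = 2 and the system is completely controllable.

44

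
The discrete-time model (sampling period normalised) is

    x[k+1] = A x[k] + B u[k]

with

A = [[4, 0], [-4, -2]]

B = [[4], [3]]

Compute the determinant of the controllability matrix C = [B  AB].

-136

AB = [[16], [-22]]
Controllability matrix C = [B  AB] = [[4, 16], [3, -22]]
det(C) = 4·(-22) - 16·3 = -88 - 48 = -136
Since det(C) ≠ 0, rank(C) = 2 and the system is completely controllable.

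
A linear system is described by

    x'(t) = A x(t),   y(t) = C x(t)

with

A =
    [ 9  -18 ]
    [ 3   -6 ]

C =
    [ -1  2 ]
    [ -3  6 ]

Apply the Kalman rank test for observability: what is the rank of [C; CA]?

CA = [[-3, 6], [-9, 18]]
Observability matrix O = [C; CA] = [[-1, 2], [-3, 6], [-3, 6], [-9, 18]]
Every row of O is a scalar multiple of row 1 = [-1, 2] (multipliers 1, 3, 3, 9), so the rows span a one-dimensional space.
O ≠ 0, hence rank(O) = 1.
rank(O) = 1 < n = 2, so the pair (A, C) is not completely observable.

1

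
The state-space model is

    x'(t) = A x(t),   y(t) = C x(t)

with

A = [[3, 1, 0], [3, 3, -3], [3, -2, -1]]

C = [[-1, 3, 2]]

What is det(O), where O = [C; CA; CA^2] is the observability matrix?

23

CA = [[12, 4, -11]]
CA^2 = [[15, 46, -1]]
Observability matrix O = [C; CA; CA^2] = [[-1, 3, 2], [12, 4, -11], [15, 46, -1]]
Expanding along the first row, det(O) = (-1)·(4·(-1) - (-11)·46) - 3·(12·(-1) - (-11)·15) + 2·(12·46 - 4·15) = (-1)·502 - 3·153 + 2·492 = 23
Since det(O) ≠ 0, rank(O) = 3 and the system is completely observable.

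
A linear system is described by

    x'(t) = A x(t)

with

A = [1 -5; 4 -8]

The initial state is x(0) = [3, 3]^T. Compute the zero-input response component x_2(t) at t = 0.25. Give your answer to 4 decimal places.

1.1036

det(sI - A) = s^2 - (tr A)s + det A, with tr A = 1 + (-8) = -7 and det A = 1·(-8) - (-5)·4 = -8 - (-20) = 12.
So p(s) = det(sI - A) = s^2 + 7s + 12.
Factor s^2 + 7s + 12: two numbers with sum -7 and product 12 are -3 and -4, so s^2 + 7s + 12 = (s + 3)(s + 4).
Hence p(s) = (s + 3) (s + 4), with roots -4, -3.
The eigenvalues -4, -3 are distinct and real, so A is diagonalisable and x(t) = e^{At} x(0) = V diag(e^{λ_i t}) V^{-1} x(0), where the columns of V are the eigenvectors.
λ = -4: A - (-4)I = [[5, -5], [4, -4]]. Row 1 gives 5·v1 + (-5)·v2 = 0, so take v_1 = [1, 1]^T.
λ = -3: A - (-3)I = [[4, -5], [4, -5]]. Row 1 gives 4·v1 + (-5)·v2 = 0, so take v_2 = [-5, -4]^T.
V = [v_1 v_2] = [[1, -5], [1, -4]] has det V = 1, so V^{-1} = adj(V)/det V = [[-4, 5], [-1, 1]].
Modal coordinates z(0) = V^{-1} x(0): (-4)·3 + 5·3 = 3; (-1)·3 + 1·3 = 0; so z(0) = [3, 0]^T.
x_2(t) = Σ_i (v_i)_2 · z_i(0) · e^{λ_i t} (row 2 of V times the modal terms).
x_2(0.25) = 1·3·e^{-4·0.25} + (-4)·0·e^{-3·0.25} = 3·0.367879 + 0·0.472367 = 1.1036.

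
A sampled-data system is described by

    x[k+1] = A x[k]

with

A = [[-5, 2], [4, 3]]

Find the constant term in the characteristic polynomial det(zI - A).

For a 2×2 matrix, det(zI - A) = z^2 - (tr A)z + det A.
tr A = -2, det A = -23.
So p(z) = z^2 + 2z - 23.
The constant term is -23.

-23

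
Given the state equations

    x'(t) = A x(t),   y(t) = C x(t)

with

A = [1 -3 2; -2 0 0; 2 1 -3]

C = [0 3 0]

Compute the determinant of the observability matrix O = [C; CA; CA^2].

-216

CA = [[-6, 0, 0]]
CA^2 = [[-6, 18, -12]]
Observability matrix O = [C; CA; CA^2] = [[0, 3, 0], [-6, 0, 0], [-6, 18, -12]]
Expanding along the first row, det(O) = 0·(0·(-12) - 0·18) - 3·((-6)·(-12) - 0·(-6)) + 0·((-6)·18 - 0·(-6)) = 0·0 - 3·72 + 0·(-108) = -216
Since det(O) ≠ 0, rank(O) = 3 and the system is completely observable.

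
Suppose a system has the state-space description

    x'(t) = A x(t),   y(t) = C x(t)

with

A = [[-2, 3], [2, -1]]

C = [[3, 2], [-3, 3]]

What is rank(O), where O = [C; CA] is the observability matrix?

2

CA = [[-2, 7], [12, -12]]
Observability matrix O = [C; CA] = [[3, 2], [-3, 3], [-2, 7], [12, -12]]
Take the 2×2 submatrix of O formed by rows 1, 2: [[3, 2], [-3, 3]]. Its determinant is 3·3 - 2·(-3) = 9 - (-6) = 15 ≠ 0.
So rank(O) ≥ 2; since O has 2 columns, rank(O) = 2.
rank(O) = 2 = n, so the pair (A, C) is completely observable.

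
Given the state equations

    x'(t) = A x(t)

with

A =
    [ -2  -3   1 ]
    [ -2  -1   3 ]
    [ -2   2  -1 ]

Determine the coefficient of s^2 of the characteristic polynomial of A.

Expand det(sI - A) for the 3×3 matrix.
p(s) = s^3 + 4s^2 - 5s - 28.
(Check: constant term = det(-A) = (-1)^3 det A = -28; coefficient of s^2 = -tr A = 4.)
The coefficient of s^2 is 4.

4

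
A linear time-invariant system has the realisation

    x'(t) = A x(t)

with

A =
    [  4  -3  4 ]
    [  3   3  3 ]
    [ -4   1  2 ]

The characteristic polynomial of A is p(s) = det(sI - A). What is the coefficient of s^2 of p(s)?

-9

Expand det(sI - A) for the 3×3 matrix.
p(s) = s^3 - 9s^2 + 48s - 126.
(Check: constant term = det(-A) = (-1)^3 det A = -126; coefficient of s^2 = -tr A = -9.)
The coefficient of s^2 is -9.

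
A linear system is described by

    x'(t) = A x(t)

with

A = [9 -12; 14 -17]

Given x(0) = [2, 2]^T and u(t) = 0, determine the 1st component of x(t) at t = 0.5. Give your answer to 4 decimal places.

det(sI - A) = s^2 - (tr A)s + det A, with tr A = 9 + (-17) = -8 and det A = 9·(-17) - (-12)·14 = -153 - (-168) = 15.
So p(s) = det(sI - A) = s^2 + 8s + 15.
Factor s^2 + 8s + 15: two numbers with sum -8 and product 15 are -3 and -5, so s^2 + 8s + 15 = (s + 3)(s + 5).
Hence p(s) = (s + 3) (s + 5), with roots -5, -3.
The eigenvalues -5, -3 are distinct and real, so A is diagonalisable and x(t) = e^{At} x(0) = V diag(e^{λ_i t}) V^{-1} x(0), where the columns of V are the eigenvectors.
λ = -5: A - (-5)I = [[14, -12], [14, -12]]. Row 1 gives 14·v1 + (-12)·v2 = 0, so take v_1 = [6, 7]^T.
λ = -3: A - (-3)I = [[12, -12], [14, -14]]. Row 1 gives 12·v1 + (-12)·v2 = 0, so take v_2 = [1, 1]^T.
V = [v_1 v_2] = [[6, 1], [7, 1]] has det V = -1, so V^{-1} = adj(V)/det V = [[-1, 1], [7, -6]].
Modal coordinates z(0) = V^{-1} x(0): (-1)·2 + 1·2 = 0; 7·2 + (-6)·2 = 2; so z(0) = [0, 2]^T.
x_1(t) = Σ_i (v_i)_1 · z_i(0) · e^{λ_i t} (row 1 of V times the modal terms).
x_1(0.5) = 6·0·e^{-5·0.5} + 1·2·e^{-3·0.5} = 0·0.082085 + 2·0.223130 = 0.4463.

0.4463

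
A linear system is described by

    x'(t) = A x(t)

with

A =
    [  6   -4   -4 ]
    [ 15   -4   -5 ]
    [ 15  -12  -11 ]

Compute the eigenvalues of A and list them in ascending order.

det(sI - A) = s^3 - (tr A)s^2 + (M11 + M22 + M33)s - det A, where Mii is the 2×2 principal minor of A obtained by deleting row i and column i.
tr A = 6 + (-4) + (-11) = -9; M11 = (-4)·(-11) - (-5)·(-12) = 44 - 60 = -16; M22 = 6·(-11) - (-4)·15 = -66 - (-60) = -6; M33 = 6·(-4) - (-4)·15 = -24 - (-60) = 36; sum of minors = 14.
det A = 6·((-4)·(-11) - (-5)·(-12)) - (-4)·(15·(-11) - (-5)·15) + (-4)·(15·(-12) - (-4)·15) = 6·(-16) - (-4)·(-90) + (-4)·(-120) = 24.
So p(s) = det(sI - A) = s^3 + 9s^2 + 14s - 24.
Rational-root test: any integer root divides -24. Testing small divisors, s = 1 works: p(1) = 1 + 9 + 14 + (-24) = 0, so (s - 1) is a factor.
Dividing, p(s) = (s - 1)(s^2 + 10s + 24).
Factor s^2 + 10s + 24: two numbers with sum -10 and product 24 are -4 and -6, so s^2 + 10s + 24 = (s + 4)(s + 6).
Hence p(s) = (s - 1) (s + 4) (s + 6), with roots -6, -4, 1.
At least one eigenvalue has non-negative real part, so the system is not asymptotically stable.

-6, -4, 1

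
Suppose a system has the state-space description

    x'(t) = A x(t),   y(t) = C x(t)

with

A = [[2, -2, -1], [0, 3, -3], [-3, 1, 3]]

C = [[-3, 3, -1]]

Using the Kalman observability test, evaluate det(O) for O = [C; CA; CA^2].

CA = [[-3, 14, -9]]
CA^2 = [[21, 39, -66]]
Observability matrix O = [C; CA; CA^2] = [[-3, 3, -1], [-3, 14, -9], [21, 39, -66]]
Expanding along the first row, det(O) = (-3)·(14·(-66) - (-9)·39) - 3·((-3)·(-66) - (-9)·21) + (-1)·((-3)·39 - 14·21) = (-3)·(-573) - 3·387 + (-1)·(-411) = 969
Since det(O) ≠ 0, rank(O) = 3 and the system is completely observable.

969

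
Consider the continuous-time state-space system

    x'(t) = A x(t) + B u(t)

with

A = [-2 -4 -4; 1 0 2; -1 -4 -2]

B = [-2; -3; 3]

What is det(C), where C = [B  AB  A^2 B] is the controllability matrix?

AB = [[4], [4], [8]]
A^2B = [[-56], [20], [-36]]
Controllability matrix C = [B  AB  A^2B] = [[-2, 4, -56], [-3, 4, 20], [3, 8, -36]]
Expanding along the first row, det(C) = (-2)·(4·(-36) - 20·8) - 4·((-3)·(-36) - 20·3) + (-56)·((-3)·8 - 4·3) = (-2)·(-304) - 4·48 + (-56)·(-36) = 2432
Since det(C) ≠ 0, rank(C) = 3 and the system is completely controllable.

2432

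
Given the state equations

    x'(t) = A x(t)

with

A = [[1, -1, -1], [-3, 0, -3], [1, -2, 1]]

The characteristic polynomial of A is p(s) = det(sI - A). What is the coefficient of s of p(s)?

Expand det(sI - A) for the 3×3 matrix.
p(s) = s^3 - 2s^2 - 7s + 12.
(Check: constant term = det(-A) = (-1)^3 det A = 12; coefficient of s^2 = -tr A = -2.)
The coefficient of s is -7.

-7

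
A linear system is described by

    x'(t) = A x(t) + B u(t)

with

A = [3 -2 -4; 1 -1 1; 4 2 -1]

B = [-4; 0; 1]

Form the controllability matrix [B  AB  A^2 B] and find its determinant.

AB = [[-16], [-3], [-17]]
A^2B = [[26], [-30], [-53]]
Controllability matrix C = [B  AB  A^2B] = [[-4, -16, 26], [0, -3, -30], [1, -17, -53]]
Expanding along the first row, det(C) = (-4)·((-3)·(-53) - (-30)·(-17)) - (-16)·(0·(-53) - (-30)·1) + 26·(0·(-17) - (-3)·1) = (-4)·(-351) - (-16)·30 + 26·3 = 1962
Since det(C) ≠ 0, rank(C) = 3 and the system is completely controllable.

1962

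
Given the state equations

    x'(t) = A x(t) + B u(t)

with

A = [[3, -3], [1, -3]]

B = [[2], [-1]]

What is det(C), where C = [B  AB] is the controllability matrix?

AB = [[9], [5]]
Controllability matrix C = [B  AB] = [[2, 9], [-1, 5]]
det(C) = 2·5 - 9·(-1) = 10 - (-9) = 19
Since det(C) ≠ 0, rank(C) = 2 and the system is completely controllable.

19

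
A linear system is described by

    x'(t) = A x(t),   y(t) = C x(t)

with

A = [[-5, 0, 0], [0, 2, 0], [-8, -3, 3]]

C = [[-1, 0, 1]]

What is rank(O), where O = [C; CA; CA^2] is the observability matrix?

CA = [[-3, -3, 3]]
CA^2 = [[-9, -15, 9]]
Observability matrix O = [C; CA; CA^2] = [[-1, 0, 1], [-3, -3, 3], [-9, -15, 9]]
The columns c1, c2, c3 of O are linearly dependent: c1 + c3 = 0 (check each entry), so rank(O) ≤ 2.
The 2×2 minor from rows 1, 2, columns 1, 2 is (-1)·(-3) - 0·(-3) = 3 - 0 = 3 ≠ 0, so rank(O) = 2.
rank(O) = 2 < n = 3, so the pair (A, C) is not completely observable.

2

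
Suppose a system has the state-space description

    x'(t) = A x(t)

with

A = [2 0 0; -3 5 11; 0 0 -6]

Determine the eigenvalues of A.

-6, 2, 5

det(sI - A) = s^3 - (tr A)s^2 + (M11 + M22 + M33)s - det A, where Mii is the 2×2 principal minor of A obtained by deleting row i and column i.
tr A = 2 + 5 + (-6) = 1; M11 = 5·(-6) - 11·0 = -30 - 0 = -30; M22 = 2·(-6) - 0·0 = -12 - 0 = -12; M33 = 2·5 - 0·(-3) = 10 - 0 = 10; sum of minors = -32.
det A = 2·(5·(-6) - 11·0) - 0·((-3)·(-6) - 11·0) + 0·((-3)·0 - 5·0) = 2·(-30) - 0·18 + 0·0 = -60.
So p(s) = det(sI - A) = s^3 - s^2 - 32s + 60.
Rational-root test: any integer root divides 60. Testing small divisors, s = 2 works: p(2) = 8 + (-4) + (-64) + 60 = 0, so (s - 2) is a factor.
Dividing, p(s) = (s - 2)(s^2 + s - 30).
Factor s^2 + s - 30: two numbers with sum -1 and product -30 are 5 and -6, so s^2 + s - 30 = (s - 5)(s + 6).
Hence p(s) = (s - 5) (s - 2) (s + 6), with roots -6, 2, 5.
At least one eigenvalue has non-negative real part, so the system is not asymptotically stable.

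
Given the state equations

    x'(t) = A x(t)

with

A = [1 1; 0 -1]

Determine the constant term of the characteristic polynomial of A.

-1

For a 2×2 matrix, det(sI - A) = s^2 - (tr A)s + det A.
tr A = 0, det A = -1.
So p(s) = s^2 - 1.
The constant term is -1.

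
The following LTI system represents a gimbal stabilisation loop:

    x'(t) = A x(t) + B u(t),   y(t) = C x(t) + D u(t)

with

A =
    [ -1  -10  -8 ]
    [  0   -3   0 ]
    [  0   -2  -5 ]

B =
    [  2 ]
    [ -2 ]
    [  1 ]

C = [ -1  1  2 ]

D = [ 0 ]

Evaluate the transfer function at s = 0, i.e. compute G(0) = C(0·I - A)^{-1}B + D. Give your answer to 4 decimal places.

-4.6667

G(0) = C(-A)^{-1}B + D = -C A^{-1} B + D.
det A = -15, so A^{-1} = (1/-15)·adj(A) = [[-1, 34/15, 8/5], [0, -1/3, 0], [0, 2/15, -1/5]]
A^{-1} B = [-74/15, 2/3, -7/15]^T
C A^{-1} B = 14/3
G(0) = D - C A^{-1} B = 0 - (14/3) = -14/3 ≈ -4.6667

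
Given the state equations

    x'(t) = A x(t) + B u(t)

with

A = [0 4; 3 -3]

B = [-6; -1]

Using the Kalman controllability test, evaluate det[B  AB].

86

AB = [[-4], [-15]]
Controllability matrix C = [B  AB] = [[-6, -4], [-1, -15]]
det(C) = (-6)·(-15) - (-4)·(-1) = 90 - 4 = 86
Since det(C) ≠ 0, rank(C) = 2 and the system is completely controllable.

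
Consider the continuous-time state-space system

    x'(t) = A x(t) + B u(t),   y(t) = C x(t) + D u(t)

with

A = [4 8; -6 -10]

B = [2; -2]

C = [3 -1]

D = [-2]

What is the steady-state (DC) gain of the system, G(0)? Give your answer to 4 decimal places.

0.0000

G(0) = C(-A)^{-1}B + D = -C A^{-1} B + D.
det A = 8, so A^{-1} = (1/8)·adj(A) = [[-5/4, -1], [3/4, 1/2]]
A^{-1} B = [-1/2, 1/2]^T
C A^{-1} B = -2
G(0) = D - C A^{-1} B = -2 - (-2) = 0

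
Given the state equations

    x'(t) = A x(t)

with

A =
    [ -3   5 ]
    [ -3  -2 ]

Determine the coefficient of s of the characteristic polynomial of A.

For a 2×2 matrix, det(sI - A) = s^2 - (tr A)s + det A.
tr A = -5, det A = 21.
So p(s) = s^2 + 5s + 21.
The coefficient of s is 5.

5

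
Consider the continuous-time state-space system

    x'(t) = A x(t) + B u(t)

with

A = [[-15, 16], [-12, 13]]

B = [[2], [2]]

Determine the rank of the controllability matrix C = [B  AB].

AB = [[2], [2]]
Controllability matrix C = [B  AB] = [[2, 2], [2, 2]]
Every column of C is a scalar multiple of column 1 = [2, 2] (multipliers 1, 1), so the columns span a one-dimensional space.
C ≠ 0, hence rank(C) = 1.
rank(C) = 1 < n = 2, so the pair (A, B) is not completely controllable.

1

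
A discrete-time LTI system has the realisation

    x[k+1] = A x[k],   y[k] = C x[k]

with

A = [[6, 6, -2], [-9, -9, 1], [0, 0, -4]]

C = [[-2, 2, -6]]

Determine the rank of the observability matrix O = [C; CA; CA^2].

2

CA = [[-30, -30, 30]]
CA^2 = [[90, 90, -90]]
Observability matrix O = [C; CA; CA^2] = [[-2, 2, -6], [-30, -30, 30], [90, 90, -90]]
The columns c1, c2, c3 of O are linearly dependent: -c1 + 2·c2 + c3 = 0 (check each entry), so rank(O) ≤ 2.
The 2×2 minor from rows 1, 2, columns 1, 2 is (-2)·(-30) - 2·(-30) = 60 - (-60) = 120 ≠ 0, so rank(O) = 2.
rank(O) = 2 < n = 3, so the pair (A, C) is not completely observable.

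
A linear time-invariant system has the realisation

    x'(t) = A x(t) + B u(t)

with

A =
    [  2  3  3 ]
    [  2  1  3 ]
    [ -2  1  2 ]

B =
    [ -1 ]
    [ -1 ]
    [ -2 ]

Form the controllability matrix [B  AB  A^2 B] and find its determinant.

AB = [[-11], [-9], [-3]]
A^2B = [[-58], [-40], [7]]
Controllability matrix C = [B  AB  A^2B] = [[-1, -11, -58], [-1, -9, -40], [-2, -3, 7]]
Expanding along the first row, det(C) = (-1)·((-9)·7 - (-40)·(-3)) - (-11)·((-1)·7 - (-40)·(-2)) + (-58)·((-1)·(-3) - (-9)·(-2)) = (-1)·(-183) - (-11)·(-87) + (-58)·(-15) = 96
Since det(C) ≠ 0, rank(C) = 3 and the system is completely controllable.

96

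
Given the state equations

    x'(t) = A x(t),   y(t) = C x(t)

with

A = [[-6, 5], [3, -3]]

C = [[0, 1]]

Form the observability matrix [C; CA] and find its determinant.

CA = [[3, -3]]
Observability matrix O = [C; CA] = [[0, 1], [3, -3]]
det(O) = 0·(-3) - 1·3 = 0 - 3 = -3
Since det(O) ≠ 0, rank(O) = 2 and the system is completely observable.

-3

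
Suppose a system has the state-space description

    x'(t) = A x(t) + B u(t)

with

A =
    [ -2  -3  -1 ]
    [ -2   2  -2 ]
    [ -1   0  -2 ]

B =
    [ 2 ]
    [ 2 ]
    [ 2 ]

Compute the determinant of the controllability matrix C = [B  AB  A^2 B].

AB = [[-12], [-4], [-6]]
A^2B = [[42], [28], [24]]
Controllability matrix C = [B  AB  A^2B] = [[2, -12, 42], [2, -4, 28], [2, -6, 24]]
Expanding along the first row, det(C) = 2·((-4)·24 - 28·(-6)) - (-12)·(2·24 - 28·2) + 42·(2·(-6) - (-4)·2) = 2·72 - (-12)·(-8) + 42·(-4) = -120
Since det(C) ≠ 0, rank(C) = 3 and the system is completely controllable.

-120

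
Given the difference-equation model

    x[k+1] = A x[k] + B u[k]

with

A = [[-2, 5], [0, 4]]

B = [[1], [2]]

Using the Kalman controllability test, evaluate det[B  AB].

-8

AB = [[8], [8]]
Controllability matrix C = [B  AB] = [[1, 8], [2, 8]]
det(C) = 1·8 - 8·2 = 8 - 16 = -8
Since det(C) ≠ 0, rank(C) = 2 and the system is completely controllable.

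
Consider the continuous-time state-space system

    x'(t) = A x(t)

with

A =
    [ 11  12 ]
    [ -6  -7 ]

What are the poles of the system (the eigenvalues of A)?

-1, 5

det(sI - A) = s^2 - (tr A)s + det A, with tr A = 11 + (-7) = 4 and det A = 11·(-7) - 12·(-6) = -77 - (-72) = -5.
So p(s) = det(sI - A) = s^2 - 4s - 5.
Factor s^2 - 4s - 5: two numbers with sum 4 and product -5 are 5 and -1, so s^2 - 4s - 5 = (s - 5)(s + 1).
Hence p(s) = (s - 5) (s + 1), with roots -1, 5.
At least one eigenvalue has non-negative real part, so the system is not asymptotically stable.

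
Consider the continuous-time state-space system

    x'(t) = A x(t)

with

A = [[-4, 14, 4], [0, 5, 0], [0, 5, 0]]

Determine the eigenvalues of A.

det(sI - A) = s^3 - (tr A)s^2 + (M11 + M22 + M33)s - det A, where Mii is the 2×2 principal minor of A obtained by deleting row i and column i.
tr A = (-4) + 5 + 0 = 1; M11 = 5·0 - 0·5 = 0 - 0 = 0; M22 = (-4)·0 - 4·0 = 0 - 0 = 0; M33 = (-4)·5 - 14·0 = -20 - 0 = -20; sum of minors = -20.
det A = (-4)·(5·0 - 0·5) - 14·(0·0 - 0·0) + 4·(0·5 - 5·0) = (-4)·0 - 14·0 + 4·0 = 0.
So p(s) = det(sI - A) = s^3 - s^2 - 20s.
The constant term is 0, so p(s) = s(s^2 - s - 20).
Factor s^2 - s - 20: two numbers with sum 1 and product -20 are 5 and -4, so s^2 - s - 20 = (s - 5)(s + 4).
Hence p(s) = s (s - 5) (s + 4), with roots -4, 0, 5.
At least one eigenvalue has non-negative real part, so the system is not asymptotically stable.

-4, 0, 5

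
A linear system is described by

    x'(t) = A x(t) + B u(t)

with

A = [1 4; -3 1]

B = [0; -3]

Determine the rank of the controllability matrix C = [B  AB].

2

AB = [[-12], [-3]]
Controllability matrix C = [B  AB] = [[0, -12], [-3, -3]]
det(C) = 0·(-3) - (-12)·(-3) = 0 - 36 = -36 ≠ 0, so rank(C) = 2.
rank(C) = 2 = n, so the pair (A, B) is completely controllable.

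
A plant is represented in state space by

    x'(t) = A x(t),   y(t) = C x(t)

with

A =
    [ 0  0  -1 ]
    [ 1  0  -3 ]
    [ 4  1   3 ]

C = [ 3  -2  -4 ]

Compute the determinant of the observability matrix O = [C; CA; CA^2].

-1115

CA = [[-18, -4, -9]]
CA^2 = [[-40, -9, 3]]
Observability matrix O = [C; CA; CA^2] = [[3, -2, -4], [-18, -4, -9], [-40, -9, 3]]
Expanding along the first row, det(O) = 3·((-4)·3 - (-9)·(-9)) - (-2)·((-18)·3 - (-9)·(-40)) + (-4)·((-18)·(-9) - (-4)·(-40)) = 3·(-93) - (-2)·(-414) + (-4)·2 = -1115
Since det(O) ≠ 0, rank(O) = 3 and the system is completely observable.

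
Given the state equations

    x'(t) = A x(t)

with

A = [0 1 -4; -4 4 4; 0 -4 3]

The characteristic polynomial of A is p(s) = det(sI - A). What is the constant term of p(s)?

52

Expand det(sI - A) for the 3×3 matrix.
p(s) = s^3 - 7s^2 + 32s + 52.
(Check: constant term = det(-A) = (-1)^3 det A = 52; coefficient of s^2 = -tr A = -7.)
The constant term is 52.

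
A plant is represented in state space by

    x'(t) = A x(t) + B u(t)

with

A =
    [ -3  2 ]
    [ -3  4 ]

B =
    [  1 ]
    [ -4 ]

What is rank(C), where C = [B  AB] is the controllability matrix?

AB = [[-11], [-19]]
Controllability matrix C = [B  AB] = [[1, -11], [-4, -19]]
det(C) = 1·(-19) - (-11)·(-4) = -19 - 44 = -63 ≠ 0, so rank(C) = 2.
rank(C) = 2 = n, so the pair (A, B) is completely controllable.

2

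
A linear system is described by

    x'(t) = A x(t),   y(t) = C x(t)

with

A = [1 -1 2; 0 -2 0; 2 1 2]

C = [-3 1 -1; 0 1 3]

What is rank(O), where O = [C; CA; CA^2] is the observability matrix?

3

CA = [[-5, 0, -8], [6, 1, 6]]
CA^2 = [[-21, -3, -26], [18, -2, 24]]
Observability matrix O = [C; CA; CA^2] = [[-3, 1, -1], [0, 1, 3], [-5, 0, -8], [6, 1, 6], [-21, -3, -26], [18, -2, 24]]
Take the 3×3 submatrix of O formed by rows 1, 2, 3: [[-3, 1, -1], [0, 1, 3], [-5, 0, -8]]. Its determinant is (-3)·(1·(-8) - 3·0) - 1·(0·(-8) - 3·(-5)) + (-1)·(0·0 - 1·(-5)) = (-3)·(-8) - 1·15 + (-1)·5 = 4 ≠ 0.
So rank(O) ≥ 3; since O has 3 columns, rank(O) = 3.
rank(O) = 3 = n, so the pair (A, C) is completely observable.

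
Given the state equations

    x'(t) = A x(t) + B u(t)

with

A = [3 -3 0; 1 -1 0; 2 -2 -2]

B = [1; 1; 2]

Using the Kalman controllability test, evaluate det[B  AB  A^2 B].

AB = [[0], [0], [-4]]
A^2B = [[0], [0], [8]]
Controllability matrix C = [B  AB  A^2B] = [[1, 0, 0], [1, 0, 0], [2, -4, 8]]
Expanding along the first row, det(C) = 1·(0·8 - 0·(-4)) - 0·(1·8 - 0·2) + 0·(1·(-4) - 0·2) = 1·0 - 0·8 + 0·(-4) = 0
Since det(C) = 0, rank(C) < 3 and the system is not completely controllable.

0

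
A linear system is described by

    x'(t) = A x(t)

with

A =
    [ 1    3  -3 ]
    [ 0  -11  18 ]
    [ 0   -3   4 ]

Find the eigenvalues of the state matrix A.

-5, -2, 1

det(sI - A) = s^3 - (tr A)s^2 + (M11 + M22 + M33)s - det A, where Mii is the 2×2 principal minor of A obtained by deleting row i and column i.
tr A = 1 + (-11) + 4 = -6; M11 = (-11)·4 - 18·(-3) = -44 - (-54) = 10; M22 = 1·4 - (-3)·0 = 4 - 0 = 4; M33 = 1·(-11) - 3·0 = -11 - 0 = -11; sum of minors = 3.
det A = 1·((-11)·4 - 18·(-3)) - 3·(0·4 - 18·0) + (-3)·(0·(-3) - (-11)·0) = 1·10 - 3·0 + (-3)·0 = 10.
So p(s) = det(sI - A) = s^3 + 6s^2 + 3s - 10.
Rational-root test: any integer root divides -10. Testing small divisors, s = 1 works: p(1) = 1 + 6 + 3 + (-10) = 0, so (s - 1) is a factor.
Dividing, p(s) = (s - 1)(s^2 + 7s + 10).
Factor s^2 + 7s + 10: two numbers with sum -7 and product 10 are -2 and -5, so s^2 + 7s + 10 = (s + 2)(s + 5).
Hence p(s) = (s - 1) (s + 2) (s + 5), with roots -5, -2, 1.
At least one eigenvalue has non-negative real part, so the system is not asymptotically stable.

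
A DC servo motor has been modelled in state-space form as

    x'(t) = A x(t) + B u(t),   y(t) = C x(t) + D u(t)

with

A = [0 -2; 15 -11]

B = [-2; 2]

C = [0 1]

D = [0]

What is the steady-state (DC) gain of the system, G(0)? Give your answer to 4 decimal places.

-1.0000

G(0) = C(-A)^{-1}B + D = -C A^{-1} B + D.
det A = 30, so A^{-1} = (1/30)·adj(A) = [[-11/30, 1/15], [-1/2, 0]]
A^{-1} B = [13/15, 1]^T
C A^{-1} B = 1
G(0) = D - C A^{-1} B = 0 - (1) = -1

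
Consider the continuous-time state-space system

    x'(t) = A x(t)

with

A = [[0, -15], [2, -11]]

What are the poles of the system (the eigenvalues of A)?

det(sI - A) = s^2 - (tr A)s + det A, with tr A = 0 + (-11) = -11 and det A = 0·(-11) - (-15)·2 = 0 - (-30) = 30.
So p(s) = det(sI - A) = s^2 + 11s + 30.
Factor s^2 + 11s + 30: two numbers with sum -11 and product 30 are -5 and -6, so s^2 + 11s + 30 = (s + 5)(s + 6).
Hence p(s) = (s + 5) (s + 6), with roots -6, -5.
All eigenvalues have negative real part, so the system is asymptotically stable.

-6, -5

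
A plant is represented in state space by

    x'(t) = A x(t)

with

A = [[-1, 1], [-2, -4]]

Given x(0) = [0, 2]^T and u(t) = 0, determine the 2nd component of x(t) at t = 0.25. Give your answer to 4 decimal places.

det(sI - A) = s^2 - (tr A)s + det A, with tr A = (-1) + (-4) = -5 and det A = (-1)·(-4) - 1·(-2) = 4 - (-2) = 6.
So p(s) = det(sI - A) = s^2 + 5s + 6.
Factor s^2 + 5s + 6: two numbers with sum -5 and product 6 are -2 and -3, so s^2 + 5s + 6 = (s + 2)(s + 3).
Hence p(s) = (s + 2) (s + 3), with roots -3, -2.
The eigenvalues -3, -2 are distinct and real, so A is diagonalisable and x(t) = e^{At} x(0) = V diag(e^{λ_i t}) V^{-1} x(0), where the columns of V are the eigenvectors.
λ = -3: A - (-3)I = [[2, 1], [-2, -1]]. Row 1 gives 2·v1 + 1·v2 = 0, so take v_1 = [-1, 2]^T.
λ = -2: A - (-2)I = [[1, 1], [-2, -2]]. Row 1 gives 1·v1 + 1·v2 = 0, so take v_2 = [-1, 1]^T.
V = [v_1 v_2] = [[-1, -1], [2, 1]] has det V = 1, so V^{-1} = adj(V)/det V = [[1, 1], [-2, -1]].
Modal coordinates z(0) = V^{-1} x(0): 1·0 + 1·2 = 2; (-2)·0 + (-1)·2 = -2; so z(0) = [2, -2]^T.
x_2(t) = Σ_i (v_i)_2 · z_i(0) · e^{λ_i t} (row 2 of V times the modal terms).
x_2(0.25) = 2·2·e^{-3·0.25} + 1·(-2)·e^{-2·0.25} = 4·0.472367 + (-2)·0.606531 = 0.6764.

0.6764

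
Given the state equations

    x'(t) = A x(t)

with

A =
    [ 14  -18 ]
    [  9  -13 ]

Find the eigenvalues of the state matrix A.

-4, 5

det(sI - A) = s^2 - (tr A)s + det A, with tr A = 14 + (-13) = 1 and det A = 14·(-13) - (-18)·9 = -182 - (-162) = -20.
So p(s) = det(sI - A) = s^2 - s - 20.
Factor s^2 - s - 20: two numbers with sum 1 and product -20 are 5 and -4, so s^2 - s - 20 = (s - 5)(s + 4).
Hence p(s) = (s - 5) (s + 4), with roots -4, 5.
At least one eigenvalue has non-negative real part, so the system is not asymptotically stable.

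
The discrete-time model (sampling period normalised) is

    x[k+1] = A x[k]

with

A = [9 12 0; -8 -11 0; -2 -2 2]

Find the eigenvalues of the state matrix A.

det(zI - A) = z^3 - (tr A)z^2 + (M11 + M22 + M33)z - det A, where Mii is the 2×2 principal minor of A obtained by deleting row i and column i.
tr A = 9 + (-11) + 2 = 0; M11 = (-11)·2 - 0·(-2) = -22 - 0 = -22; M22 = 9·2 - 0·(-2) = 18 - 0 = 18; M33 = 9·(-11) - 12·(-8) = -99 - (-96) = -3; sum of minors = -7.
det A = 9·((-11)·2 - 0·(-2)) - 12·((-8)·2 - 0·(-2)) + 0·((-8)·(-2) - (-11)·(-2)) = 9·(-22) - 12·(-16) + 0·(-6) = -6.
So p(z) = det(zI - A) = z^3 - 7z + 6.
Rational-root test: any integer root divides 6. Testing small divisors, z = 1 works: p(1) = 1 + 0 + (-7) + 6 = 0, so (z - 1) is a factor.
Dividing, p(z) = (z - 1)(z^2 + z - 6).
Factor z^2 + z - 6: two numbers with sum -1 and product -6 are 2 and -3, so z^2 + z - 6 = (z - 2)(z + 3).
Hence p(z) = (z - 2) (z - 1) (z + 3), with roots -3, 1, 2.

-3, 1, 2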